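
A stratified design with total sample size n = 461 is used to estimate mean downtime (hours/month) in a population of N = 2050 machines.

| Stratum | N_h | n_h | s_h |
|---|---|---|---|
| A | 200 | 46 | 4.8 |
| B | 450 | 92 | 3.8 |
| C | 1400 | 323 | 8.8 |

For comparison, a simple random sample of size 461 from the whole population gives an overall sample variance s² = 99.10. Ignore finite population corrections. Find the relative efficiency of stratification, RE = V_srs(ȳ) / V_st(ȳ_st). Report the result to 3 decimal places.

V̂(ȳ_st) = Σ W_h² s_h²/n_h, with W_h = N_h/N and N = 2050:
  stratum A: (200/2050)²·4.8²/46 = 0.00476735
  stratum B: (450/2050)²·3.8²/92 = 0.00756304
  stratum C: (1400/2050)²·8.8²/323 = 0.111818
V_st = 0.124148
V_srs = s²/n = 99.10/461 = 0.214967
Relative efficiency = V_srs / V_st = 0.214967/0.124148 = 1.7315

RE ≈ 1.732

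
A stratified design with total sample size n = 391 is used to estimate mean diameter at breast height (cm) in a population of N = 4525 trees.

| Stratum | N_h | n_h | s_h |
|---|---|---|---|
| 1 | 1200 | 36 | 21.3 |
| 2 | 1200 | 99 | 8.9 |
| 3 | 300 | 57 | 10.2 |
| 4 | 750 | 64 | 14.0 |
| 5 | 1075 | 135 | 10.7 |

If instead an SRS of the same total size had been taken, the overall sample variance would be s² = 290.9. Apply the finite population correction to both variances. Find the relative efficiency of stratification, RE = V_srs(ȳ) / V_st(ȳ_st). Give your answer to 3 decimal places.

V̂(ȳ_st) = Σ W_h² (1 − n_h/N_h) s_h²/n_h, with W_h = N_h/N and N = 4525:
  stratum 1: (1200/4525)²·(1 − 36/1200)·21.3²/36 = 0.859714
  stratum 2: (1200/4525)²·(1 − 99/1200)·8.9²/99 = 0.0516269
  stratum 3: (300/4525)²·(1 − 57/300)·10.2²/57 = 0.00649854
  stratum 4: (750/4525)²·(1 − 64/750)·14.0²/64 = 0.0769528
  stratum 5: (1075/4525)²·(1 − 135/1075)·10.7²/135 = 0.0418536
V_st = 1.03665
V_srs = (1 − 391/4525)·290.9/391 = 0.679702
Relative efficiency = V_srs / V_st = 0.679702/1.03665 = 0.6557

RE ≈ 0.656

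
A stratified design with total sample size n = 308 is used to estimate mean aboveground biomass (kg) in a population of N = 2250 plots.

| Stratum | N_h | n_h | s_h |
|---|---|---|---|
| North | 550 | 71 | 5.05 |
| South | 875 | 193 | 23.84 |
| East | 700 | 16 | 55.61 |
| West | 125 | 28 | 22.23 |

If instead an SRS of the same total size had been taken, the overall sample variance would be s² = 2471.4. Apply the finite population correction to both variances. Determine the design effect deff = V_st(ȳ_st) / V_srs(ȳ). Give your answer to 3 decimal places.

V̂(ȳ_st) = Σ W_h² (1 − n_h/N_h) s_h²/n_h, with W_h = N_h/N and N = 2250:
  stratum North: (550/2250)²·(1 − 71/550)·5.05²/71 = 0.0186921
  stratum South: (875/2250)²·(1 − 193/875)·23.84²/193 = 0.347122
  stratum East: (700/2250)²·(1 − 16/700)·55.61²/16 = 18.2799
  stratum West: (125/2250)²·(1 − 28/125)·22.23²/28 = 0.0422705
V_st = 18.688
V_srs = (1 − 308/2250)·2471.4/308 = 6.92563
deff = V_st / V_srs = 18.688/6.92563 = 2.6984

deff ≈ 2.698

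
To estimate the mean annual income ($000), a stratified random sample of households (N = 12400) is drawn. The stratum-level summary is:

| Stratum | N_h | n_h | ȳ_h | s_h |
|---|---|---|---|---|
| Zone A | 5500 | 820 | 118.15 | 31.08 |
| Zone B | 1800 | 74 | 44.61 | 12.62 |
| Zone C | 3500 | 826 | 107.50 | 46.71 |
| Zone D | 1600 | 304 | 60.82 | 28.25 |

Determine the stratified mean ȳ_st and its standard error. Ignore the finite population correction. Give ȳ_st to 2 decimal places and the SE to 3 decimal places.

ȳ_st = Σ W_h ȳ_h = (5500·118.15 + 1800·44.61 + 3500·107.50 + 1600·60.82)/12400 = 97.07137
V̂(ȳ_st) = Σ W_h² s_h²/n_h, with W_h = N_h/N and N = 12400:
  stratum Zone A: (5500/12400)²·31.08²/820 = 0.231756
  stratum Zone B: (1800/12400)²·12.62²/74 = 0.0453512
  stratum Zone C: (3500/12400)²·46.71²/826 = 0.210442
  stratum Zone D: (1600/12400)²·28.25²/304 = 0.0437079
V̂(ȳ_st) = 0.531257
SE(ȳ_st) = √0.531257 = 0.728874

ȳ_st ≈ 97.07, SE ≈ 0.729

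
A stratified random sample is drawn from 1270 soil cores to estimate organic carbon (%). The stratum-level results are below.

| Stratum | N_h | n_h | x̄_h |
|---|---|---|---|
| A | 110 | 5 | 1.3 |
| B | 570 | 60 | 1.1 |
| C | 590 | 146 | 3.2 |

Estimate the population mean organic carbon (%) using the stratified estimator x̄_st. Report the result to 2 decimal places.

N = Σ N_h = 1270. Stratum weights W_h = N_h/N.
x̄_st = (110·1.3 + 570·1.1 + 590·3.2) / 1270 = 2.0929

x̄_st ≈ 2.09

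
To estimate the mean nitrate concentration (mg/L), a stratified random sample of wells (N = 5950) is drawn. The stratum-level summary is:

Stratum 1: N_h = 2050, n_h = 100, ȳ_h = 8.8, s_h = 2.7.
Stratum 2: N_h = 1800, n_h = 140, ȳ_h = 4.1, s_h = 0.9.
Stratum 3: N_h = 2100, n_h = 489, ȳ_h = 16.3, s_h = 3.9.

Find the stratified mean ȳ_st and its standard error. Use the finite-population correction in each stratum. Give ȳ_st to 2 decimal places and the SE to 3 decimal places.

ȳ_st = Σ W_h ȳ_h = (2050·8.8 + 1800·4.1 + 2100·16.3)/5950 = 10.02521
V̂(ȳ_st) = Σ W_h² (1 − n_h/N_h) s_h²/n_h, with W_h = N_h/N and N = 5950:
  stratum 1: (2050/5950)²·(1 − 100/2050)·2.7²/100 = 0.00823156
  stratum 2: (1800/5950)²·(1 − 140/1800)·0.9²/140 = 0.000488319
  stratum 3: (2100/5950)²·(1 − 489/2100)·3.9²/489 = 0.00297236
V̂(ȳ_st) = 0.0116922
SE(ȳ_st) = √0.0116922 = 0.108131

ȳ_st ≈ 10.03, SE ≈ 0.108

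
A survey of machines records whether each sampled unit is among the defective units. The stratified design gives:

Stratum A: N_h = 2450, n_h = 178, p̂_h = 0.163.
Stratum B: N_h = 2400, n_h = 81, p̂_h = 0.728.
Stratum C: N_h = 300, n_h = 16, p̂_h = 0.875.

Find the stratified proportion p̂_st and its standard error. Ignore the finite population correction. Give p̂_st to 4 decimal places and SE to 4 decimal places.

N = 5150; stratum weights W_h = N_h/N.
p̂_st = Σ W_h p̂_h = (2450·0.163 + 2400·0.728 + 300·0.875)/5150 = 0.46778
V̂(p̂_st) = Σ W_h² p̂_h(1−p̂_h)/(n_h−1):
  stratum A: (2450/5150)²·0.163·0.837/177 = 0.000174445
  stratum B: (2400/5150)²·0.728·0.272/80 = 0.000537549
  stratum C: (300/5150)²·0.875·0.125/15 = 2.47431e-05
V̂(p̂_st) = 0.000736737; SE = √V̂ = 0.0271429

p̂_st ≈ 0.4678, SE ≈ 0.0271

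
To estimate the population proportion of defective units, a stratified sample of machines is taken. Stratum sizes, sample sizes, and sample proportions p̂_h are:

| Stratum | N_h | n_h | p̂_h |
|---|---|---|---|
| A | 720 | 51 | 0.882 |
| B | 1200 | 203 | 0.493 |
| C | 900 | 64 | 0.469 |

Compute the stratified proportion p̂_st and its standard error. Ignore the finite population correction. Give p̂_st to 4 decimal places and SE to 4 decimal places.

p̂_st ≈ 0.5847, SE ≈ 0.0276

N = 2820; stratum weights W_h = N_h/N.
p̂_st = Σ W_h p̂_h = (720·0.882 + 1200·0.493 + 900·0.469)/2820 = 0.58466
V̂(p̂_st) = Σ W_h² p̂_h(1−p̂_h)/(n_h−1):
  stratum A: (720/2820)²·0.882·0.118/50 = 0.00013569
  stratum B: (1200/2820)²·0.493·0.507/202 = 0.000224062
  stratum C: (900/2820)²·0.469·0.531/63 = 0.000402637
V̂(p̂_st) = 0.000762389; SE = √V̂ = 0.0276114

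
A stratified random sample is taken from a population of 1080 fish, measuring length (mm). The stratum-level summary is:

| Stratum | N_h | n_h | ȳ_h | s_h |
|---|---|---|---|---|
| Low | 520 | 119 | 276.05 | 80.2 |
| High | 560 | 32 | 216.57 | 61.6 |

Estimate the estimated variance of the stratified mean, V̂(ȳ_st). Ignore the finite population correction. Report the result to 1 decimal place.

V̂(ȳ_st) = Σ W_h² s_h²/n_h, with W_h = N_h/N and N = 1080:
  stratum Low: (520/1080)²·80.2²/119 = 12.5303
  stratum High: (560/1080)²·61.6²/32 = 31.8816
V̂(ȳ_st) = 44.4119

V̂(ȳ_st) ≈ 44.4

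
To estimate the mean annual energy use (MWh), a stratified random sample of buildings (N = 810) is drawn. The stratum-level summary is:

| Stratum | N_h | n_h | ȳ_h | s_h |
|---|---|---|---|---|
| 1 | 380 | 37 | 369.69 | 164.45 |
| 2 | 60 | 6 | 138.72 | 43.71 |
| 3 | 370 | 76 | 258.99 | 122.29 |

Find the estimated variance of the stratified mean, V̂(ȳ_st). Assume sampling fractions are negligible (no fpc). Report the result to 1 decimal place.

V̂(ȳ_st) = Σ W_h² s_h²/n_h, with W_h = N_h/N and N = 810:
  stratum 1: (380/810)²·164.45²/37 = 160.866
  stratum 2: (60/810)²·43.71²/6 = 1.7472
  stratum 3: (370/810)²·122.29²/76 = 41.0584
V̂(ȳ_st) = 203.671

V̂(ȳ_st) ≈ 203.7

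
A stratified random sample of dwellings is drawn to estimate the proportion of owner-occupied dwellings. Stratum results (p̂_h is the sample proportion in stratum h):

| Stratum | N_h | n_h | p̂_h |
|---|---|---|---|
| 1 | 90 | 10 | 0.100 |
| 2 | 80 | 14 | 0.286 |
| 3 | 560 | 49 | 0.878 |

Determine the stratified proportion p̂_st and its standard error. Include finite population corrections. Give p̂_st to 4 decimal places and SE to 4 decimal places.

N = 730; stratum weights W_h = N_h/N.
p̂_st = Σ W_h p̂_h = (90·0.100 + 80·0.286 + 560·0.878)/730 = 0.71721
V̂(p̂_st) = Σ W_h² (1 − n_h/N_h) p̂_h(1−p̂_h)/(n_h−1):
  stratum 1: (90/730)²·(1 − 10/90)·0.100·0.900/9 = 0.00013511
  stratum 2: (80/730)²·(1 − 14/80)·0.286·0.714/13 = 0.000155636
  stratum 3: (560/730)²·(1 − 49/560)·0.878·0.122/48 = 0.00119833
V̂(p̂_st) = 0.00148908; SE = √V̂ = 0.0385885

p̂_st ≈ 0.7172, SE ≈ 0.0386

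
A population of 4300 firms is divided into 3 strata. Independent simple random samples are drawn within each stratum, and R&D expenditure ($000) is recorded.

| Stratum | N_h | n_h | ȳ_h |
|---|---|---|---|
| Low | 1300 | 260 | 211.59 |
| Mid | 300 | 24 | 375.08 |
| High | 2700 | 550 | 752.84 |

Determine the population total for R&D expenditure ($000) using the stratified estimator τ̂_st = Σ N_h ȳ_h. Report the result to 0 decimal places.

τ̂_st ≈ 2420259

τ̂_st = Σ N_h ȳ_h = 1300·211.59 + 300·375.08 + 2700·752.84 = 2420259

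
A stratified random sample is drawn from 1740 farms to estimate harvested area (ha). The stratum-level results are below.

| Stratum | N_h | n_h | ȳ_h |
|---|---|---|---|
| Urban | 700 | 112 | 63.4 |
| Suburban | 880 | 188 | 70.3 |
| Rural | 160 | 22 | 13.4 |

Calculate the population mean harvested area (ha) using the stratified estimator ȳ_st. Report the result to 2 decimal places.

ȳ_st ≈ 62.29

N = Σ N_h = 1740. Stratum weights W_h = N_h/N.
ȳ_st = (700·63.4 + 880·70.3 + 160·13.4) / 1740 = 62.2920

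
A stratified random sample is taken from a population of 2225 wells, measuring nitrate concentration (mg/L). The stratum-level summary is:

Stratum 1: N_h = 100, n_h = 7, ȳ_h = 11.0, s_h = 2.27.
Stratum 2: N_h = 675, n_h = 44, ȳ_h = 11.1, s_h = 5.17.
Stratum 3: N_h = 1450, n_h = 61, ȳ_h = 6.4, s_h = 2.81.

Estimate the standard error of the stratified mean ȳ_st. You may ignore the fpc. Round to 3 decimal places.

V̂(ȳ_st) = Σ W_h² s_h²/n_h, with W_h = N_h/N and N = 2225:
  stratum 1: (100/2225)²·2.27²/7 = 0.00148694
  stratum 2: (675/2225)²·5.17²/44 = 0.0559083
  stratum 3: (1450/2225)²·2.81²/61 = 0.0549742
V̂(ȳ_st) = 0.112369
SE(ȳ_st) = √0.112369 = 0.335215

SE(ȳ_st) ≈ 0.335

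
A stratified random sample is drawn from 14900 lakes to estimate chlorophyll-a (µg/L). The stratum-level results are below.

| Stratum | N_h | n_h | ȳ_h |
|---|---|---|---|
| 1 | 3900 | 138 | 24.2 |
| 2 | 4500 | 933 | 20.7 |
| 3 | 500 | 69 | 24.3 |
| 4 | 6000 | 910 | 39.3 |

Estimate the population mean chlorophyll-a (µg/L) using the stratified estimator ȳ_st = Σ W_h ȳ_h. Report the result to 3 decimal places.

ȳ_st ≈ 29.227

N = Σ N_h = 14900. Stratum weights W_h = N_h/N.
ȳ_st = (3900·24.2 + 4500·20.7 + 500·24.3 + 6000·39.3) / 14900 = 29.22685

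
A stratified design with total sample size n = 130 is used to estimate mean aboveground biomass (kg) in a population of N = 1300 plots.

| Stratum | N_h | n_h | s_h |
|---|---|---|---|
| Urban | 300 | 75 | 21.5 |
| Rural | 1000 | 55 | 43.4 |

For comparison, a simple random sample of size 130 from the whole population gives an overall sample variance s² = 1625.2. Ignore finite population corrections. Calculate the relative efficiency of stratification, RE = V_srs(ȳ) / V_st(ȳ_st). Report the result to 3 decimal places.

RE ≈ 0.607

V̂(ȳ_st) = Σ W_h² s_h²/n_h, with W_h = N_h/N and N = 1300:
  stratum Urban: (300/1300)²·21.5²/75 = 0.328225
  stratum Rural: (1000/1300)²·43.4²/55 = 20.2642
V_st = 20.5925
V_srs = s²/n = 1625.2/130 = 12.5015
Relative efficiency = V_srs / V_st = 12.5015/20.5925 = 0.6071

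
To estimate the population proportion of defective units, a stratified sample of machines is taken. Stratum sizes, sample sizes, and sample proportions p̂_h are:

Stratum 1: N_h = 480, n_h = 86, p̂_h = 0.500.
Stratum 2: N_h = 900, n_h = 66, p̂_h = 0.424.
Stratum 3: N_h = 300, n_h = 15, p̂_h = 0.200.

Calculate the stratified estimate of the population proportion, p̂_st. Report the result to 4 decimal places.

N = 1680; stratum weights W_h = N_h/N.
p̂_st = Σ W_h p̂_h = (480·0.500 + 900·0.424 + 300·0.200)/1680 = 0.40571

p̂_st ≈ 0.4057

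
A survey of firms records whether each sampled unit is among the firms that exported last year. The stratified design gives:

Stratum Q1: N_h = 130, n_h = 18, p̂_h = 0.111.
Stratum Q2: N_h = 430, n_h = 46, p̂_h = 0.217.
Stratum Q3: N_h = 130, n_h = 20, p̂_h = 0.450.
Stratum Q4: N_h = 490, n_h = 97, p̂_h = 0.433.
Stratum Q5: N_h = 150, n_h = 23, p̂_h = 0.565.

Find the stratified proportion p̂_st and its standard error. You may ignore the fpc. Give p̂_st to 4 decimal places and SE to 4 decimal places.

p̂_st ≈ 0.3482, SE ≈ 0.0326

N = 1330; stratum weights W_h = N_h/N.
p̂_st = Σ W_h p̂_h = (130·0.111 + 430·0.217 + 130·0.450 + 490·0.433 + 150·0.565)/1330 = 0.34824
V̂(p̂_st) = Σ W_h² p̂_h(1−p̂_h)/(n_h−1):
  stratum Q1: (130/1330)²·0.111·0.889/17 = 5.54574e-05
  stratum Q2: (430/1330)²·0.217·0.783/45 = 0.000394678
  stratum Q3: (130/1330)²·0.450·0.550/19 = 0.000124453
  stratum Q4: (490/1330)²·0.433·0.567/96 = 0.000347127
  stratum Q5: (150/1330)²·0.565·0.435/22 = 0.0001421
V̂(p̂_st) = 0.00106382; SE = √V̂ = 0.0326162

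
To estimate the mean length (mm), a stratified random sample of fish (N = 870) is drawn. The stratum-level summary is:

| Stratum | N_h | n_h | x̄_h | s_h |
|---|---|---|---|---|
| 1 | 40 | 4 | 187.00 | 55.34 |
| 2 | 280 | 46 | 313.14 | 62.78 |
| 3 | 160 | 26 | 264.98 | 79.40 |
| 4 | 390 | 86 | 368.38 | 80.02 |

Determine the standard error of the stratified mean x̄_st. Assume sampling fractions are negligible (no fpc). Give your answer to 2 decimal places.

V̂(x̄_st) = Σ W_h² s_h²/n_h, with W_h = N_h/N and N = 870:
  stratum 1: (40/870)²·55.34²/4 = 1.61845
  stratum 2: (280/870)²·62.78²/46 = 8.87488
  stratum 3: (160/870)²·79.40²/26 = 8.20104
  stratum 4: (390/870)²·80.02²/86 = 14.962
V̂(x̄_st) = 33.6564
SE(x̄_st) = √33.6564 = 5.80141

SE(x̄_st) ≈ 5.80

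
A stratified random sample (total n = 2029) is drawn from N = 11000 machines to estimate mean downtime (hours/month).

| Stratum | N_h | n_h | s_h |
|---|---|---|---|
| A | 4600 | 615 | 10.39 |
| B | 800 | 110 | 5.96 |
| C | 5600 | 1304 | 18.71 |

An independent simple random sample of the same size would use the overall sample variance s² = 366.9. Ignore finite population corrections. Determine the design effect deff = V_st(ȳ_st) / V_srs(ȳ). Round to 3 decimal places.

V̂(ȳ_st) = Σ W_h² s_h²/n_h, with W_h = N_h/N and N = 11000:
  stratum A: (4600/11000)²·10.39²/615 = 0.0306963
  stratum B: (800/11000)²·5.96²/110 = 0.00170803
  stratum C: (5600/11000)²·18.71²/1304 = 0.0695762
V_st = 0.101981
V_srs = s²/n = 366.9/2029 = 0.180828
deff = V_st / V_srs = 0.101981/0.180828 = 0.5640

deff ≈ 0.564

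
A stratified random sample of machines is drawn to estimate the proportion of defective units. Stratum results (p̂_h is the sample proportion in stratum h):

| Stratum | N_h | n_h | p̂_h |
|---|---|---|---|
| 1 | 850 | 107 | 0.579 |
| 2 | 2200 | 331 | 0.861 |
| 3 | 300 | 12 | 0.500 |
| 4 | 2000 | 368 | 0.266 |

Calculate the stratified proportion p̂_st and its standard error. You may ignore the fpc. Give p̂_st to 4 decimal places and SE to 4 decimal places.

N = 5350; stratum weights W_h = N_h/N.
p̂_st = Σ W_h p̂_h = (850·0.579 + 2200·0.861 + 300·0.500 + 2000·0.266)/5350 = 0.57352
V̂(p̂_st) = Σ W_h² p̂_h(1−p̂_h)/(n_h−1):
  stratum 1: (850/5350)²·0.579·0.421/106 = 5.80477e-05
  stratum 2: (2200/5350)²·0.861·0.139/330 = 6.13256e-05
  stratum 3: (300/5350)²·0.500·0.500/11 = 7.14632e-05
  stratum 4: (2000/5350)²·0.266·0.734/367 = 7.43471e-05
V̂(p̂_st) = 0.000265184; SE = √V̂ = 0.0162845

p̂_st ≈ 0.5735, SE ≈ 0.0163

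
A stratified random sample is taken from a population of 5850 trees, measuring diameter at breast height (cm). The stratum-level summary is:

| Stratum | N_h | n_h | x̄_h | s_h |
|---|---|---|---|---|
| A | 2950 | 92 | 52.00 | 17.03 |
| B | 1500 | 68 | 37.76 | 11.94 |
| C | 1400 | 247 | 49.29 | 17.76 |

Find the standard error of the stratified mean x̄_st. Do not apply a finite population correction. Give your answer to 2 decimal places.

V̂(x̄_st) = Σ W_h² s_h²/n_h, with W_h = N_h/N and N = 5850:
  stratum A: (2950/5850)²·17.03²/92 = 0.80163
  stratum B: (1500/5850)²·11.94²/68 = 0.137838
  stratum C: (1400/5850)²·17.76²/247 = 0.0731364
V̂(x̄_st) = 1.0126
SE(x̄_st) = √1.0126 = 1.00628

SE(x̄_st) ≈ 1.01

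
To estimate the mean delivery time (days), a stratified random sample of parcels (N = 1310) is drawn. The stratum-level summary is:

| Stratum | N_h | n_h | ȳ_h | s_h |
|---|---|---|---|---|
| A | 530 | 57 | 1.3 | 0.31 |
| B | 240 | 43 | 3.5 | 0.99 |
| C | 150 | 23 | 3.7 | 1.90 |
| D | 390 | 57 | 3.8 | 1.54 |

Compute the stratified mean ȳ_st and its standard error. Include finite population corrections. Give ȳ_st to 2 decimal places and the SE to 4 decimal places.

ȳ_st ≈ 2.72, SE ≈ 0.0759

ȳ_st = Σ W_h ȳ_h = (530·1.3 + 240·3.5 + 150·3.7 + 390·3.8)/1310 = 2.72214
V̂(ȳ_st) = Σ W_h² (1 − n_h/N_h) s_h²/n_h, with W_h = N_h/N and N = 1310:
  stratum A: (530/1310)²·(1 − 57/530)·0.31²/57 = 0.000246288
  stratum B: (240/1310)²·(1 − 43/240)·0.99²/43 = 0.000627967
  stratum C: (150/1310)²·(1 − 23/150)·1.90²/23 = 0.00174234
  stratum D: (390/1310)²·(1 − 57/390)·1.54²/57 = 0.00314871
V̂(ȳ_st) = 0.0057653
SE(ȳ_st) = √0.0057653 = 0.0759296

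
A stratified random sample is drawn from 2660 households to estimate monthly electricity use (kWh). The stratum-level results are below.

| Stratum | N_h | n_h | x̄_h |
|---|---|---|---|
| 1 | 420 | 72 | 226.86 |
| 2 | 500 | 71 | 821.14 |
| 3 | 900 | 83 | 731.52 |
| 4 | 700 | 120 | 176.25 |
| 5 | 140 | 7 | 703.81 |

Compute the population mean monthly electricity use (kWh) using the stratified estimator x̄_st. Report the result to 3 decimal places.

x̄_st ≈ 521.101

N = Σ N_h = 2660. Stratum weights W_h = N_h/N.
x̄_st = (420·226.86 + 500·821.14 + 900·731.52 + 700·176.25 + 140·703.81) / 2660 = 521.10060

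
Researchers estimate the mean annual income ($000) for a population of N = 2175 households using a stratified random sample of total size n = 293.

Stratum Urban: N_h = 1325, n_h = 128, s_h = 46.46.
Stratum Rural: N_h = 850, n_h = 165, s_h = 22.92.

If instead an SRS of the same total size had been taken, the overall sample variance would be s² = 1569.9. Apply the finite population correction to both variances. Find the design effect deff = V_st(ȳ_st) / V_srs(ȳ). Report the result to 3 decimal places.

deff ≈ 1.304

V̂(ȳ_st) = Σ W_h² (1 − n_h/N_h) s_h²/n_h, with W_h = N_h/N and N = 2175:
  stratum Urban: (1325/2175)²·(1 − 128/1325)·46.46²/128 = 5.65379
  stratum Rural: (850/2175)²·(1 − 165/850)·22.92²/165 = 0.391865
V_st = 6.04566
V_srs = (1 − 293/2175)·1569.9/293 = 4.63623
deff = V_st / V_srs = 6.04566/4.63623 = 1.3040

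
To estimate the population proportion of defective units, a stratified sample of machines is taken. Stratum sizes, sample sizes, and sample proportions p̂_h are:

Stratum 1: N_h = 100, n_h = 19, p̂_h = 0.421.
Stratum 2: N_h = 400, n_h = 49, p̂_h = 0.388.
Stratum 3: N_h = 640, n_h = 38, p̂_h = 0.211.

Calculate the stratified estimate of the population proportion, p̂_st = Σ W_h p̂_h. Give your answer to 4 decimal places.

p̂_st ≈ 0.2915

N = 1140; stratum weights W_h = N_h/N.
p̂_st = Σ W_h p̂_h = (100·0.421 + 400·0.388 + 640·0.211)/1140 = 0.29153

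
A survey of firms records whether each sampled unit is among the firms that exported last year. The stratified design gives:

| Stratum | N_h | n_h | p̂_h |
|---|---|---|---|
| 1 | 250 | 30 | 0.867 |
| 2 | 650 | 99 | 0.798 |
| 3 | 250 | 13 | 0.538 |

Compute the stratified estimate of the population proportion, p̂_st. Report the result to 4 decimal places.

p̂_st ≈ 0.7565

N = 1150; stratum weights W_h = N_h/N.
p̂_st = Σ W_h p̂_h = (250·0.867 + 650·0.798 + 250·0.538)/1150 = 0.75648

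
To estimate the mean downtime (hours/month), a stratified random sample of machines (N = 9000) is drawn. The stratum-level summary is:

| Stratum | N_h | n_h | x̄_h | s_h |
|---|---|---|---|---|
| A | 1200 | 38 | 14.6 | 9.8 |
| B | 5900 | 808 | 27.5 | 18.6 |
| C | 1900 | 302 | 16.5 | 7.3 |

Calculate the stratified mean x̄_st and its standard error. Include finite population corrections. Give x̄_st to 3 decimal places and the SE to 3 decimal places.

x̄_st = Σ W_h x̄_h = (1200·14.6 + 5900·27.5 + 1900·16.5)/9000 = 23.45778
V̂(x̄_st) = Σ W_h² (1 − n_h/N_h) s_h²/n_h, with W_h = N_h/N and N = 9000:
  stratum A: (1200/9000)²·(1 − 38/1200)·9.8²/38 = 0.0435082
  stratum B: (5900/9000)²·(1 − 808/5900)·18.6²/808 = 0.158807
  stratum C: (1900/9000)²·(1 − 302/1900)·7.3²/302 = 0.0066143
V̂(x̄_st) = 0.20893
SE(x̄_st) = √0.20893 = 0.457088

x̄_st ≈ 23.458, SE ≈ 0.457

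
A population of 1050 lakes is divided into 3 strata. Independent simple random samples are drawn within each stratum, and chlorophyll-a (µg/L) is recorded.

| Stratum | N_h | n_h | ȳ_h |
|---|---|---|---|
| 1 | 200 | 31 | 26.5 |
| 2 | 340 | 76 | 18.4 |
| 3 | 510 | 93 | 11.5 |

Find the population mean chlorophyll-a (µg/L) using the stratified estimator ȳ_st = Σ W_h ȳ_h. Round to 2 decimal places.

ȳ_st ≈ 16.59

N = Σ N_h = 1050. Stratum weights W_h = N_h/N.
ȳ_st = (200·26.5 + 340·18.4 + 510·11.5) / 1050 = 16.5914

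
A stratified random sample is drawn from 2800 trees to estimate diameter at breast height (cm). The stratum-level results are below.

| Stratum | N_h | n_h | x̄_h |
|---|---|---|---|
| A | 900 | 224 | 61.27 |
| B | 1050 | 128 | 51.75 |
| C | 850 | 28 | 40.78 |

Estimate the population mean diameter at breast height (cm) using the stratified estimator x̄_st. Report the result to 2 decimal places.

x̄_st ≈ 51.48

N = Σ N_h = 2800. Stratum weights W_h = N_h/N.
x̄_st = (900·61.27 + 1050·51.75 + 850·40.78) / 2800 = 51.4798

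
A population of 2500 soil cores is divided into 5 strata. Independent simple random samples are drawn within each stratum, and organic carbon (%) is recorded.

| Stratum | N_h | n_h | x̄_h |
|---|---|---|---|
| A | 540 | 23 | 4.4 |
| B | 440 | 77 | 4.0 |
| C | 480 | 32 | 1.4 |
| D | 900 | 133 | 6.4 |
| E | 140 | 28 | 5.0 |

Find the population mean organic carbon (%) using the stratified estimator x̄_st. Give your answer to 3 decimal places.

x̄_st ≈ 4.507

N = Σ N_h = 2500. Stratum weights W_h = N_h/N.
x̄_st = (540·4.4 + 440·4.0 + 480·1.4 + 900·6.4 + 140·5.0) / 2500 = 4.50720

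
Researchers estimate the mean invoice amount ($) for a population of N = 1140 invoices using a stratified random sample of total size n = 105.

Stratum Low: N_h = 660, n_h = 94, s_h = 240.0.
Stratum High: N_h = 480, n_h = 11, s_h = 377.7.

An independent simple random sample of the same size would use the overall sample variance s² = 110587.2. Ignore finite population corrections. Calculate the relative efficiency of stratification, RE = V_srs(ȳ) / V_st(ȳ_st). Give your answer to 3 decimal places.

V̂(ȳ_st) = Σ W_h² s_h²/n_h, with W_h = N_h/N and N = 1140:
  stratum Low: (660/1140)²·240.0²/94 = 205.387
  stratum High: (480/1140)²·377.7²/11 = 2299.19
V_st = 2504.57
V_srs = s²/n = 110587.2/105 = 1053.21
Relative efficiency = V_srs / V_st = 1053.21/2504.57 = 0.4205

RE ≈ 0.421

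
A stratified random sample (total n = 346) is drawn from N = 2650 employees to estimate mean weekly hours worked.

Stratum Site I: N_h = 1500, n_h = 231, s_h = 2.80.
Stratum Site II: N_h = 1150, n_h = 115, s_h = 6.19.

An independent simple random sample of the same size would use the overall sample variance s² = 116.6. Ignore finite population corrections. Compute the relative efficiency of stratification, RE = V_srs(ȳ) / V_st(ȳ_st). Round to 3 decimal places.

RE ≈ 4.577

V̂(ȳ_st) = Σ W_h² s_h²/n_h, with W_h = N_h/N and N = 2650:
  stratum Site I: (1500/2650)²·2.80²/231 = 0.0108741
  stratum Site II: (1150/2650)²·6.19²/115 = 0.0627462
V_st = 0.0736203
V_srs = s²/n = 116.6/346 = 0.336994
Relative efficiency = V_srs / V_st = 0.336994/0.0736203 = 4.5775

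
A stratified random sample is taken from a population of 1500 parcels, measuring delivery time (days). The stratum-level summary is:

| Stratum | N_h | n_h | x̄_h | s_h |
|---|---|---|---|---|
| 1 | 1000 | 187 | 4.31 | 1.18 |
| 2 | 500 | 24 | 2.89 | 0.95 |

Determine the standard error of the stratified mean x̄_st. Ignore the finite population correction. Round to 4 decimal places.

SE(x̄_st) ≈ 0.0865

V̂(x̄_st) = Σ W_h² s_h²/n_h, with W_h = N_h/N and N = 1500:
  stratum 1: (1000/1500)²·1.18²/187 = 0.00330933
  stratum 2: (500/1500)²·0.95²/24 = 0.00417824
V̂(x̄_st) = 0.00748757
SE(x̄_st) = √0.00748757 = 0.0865307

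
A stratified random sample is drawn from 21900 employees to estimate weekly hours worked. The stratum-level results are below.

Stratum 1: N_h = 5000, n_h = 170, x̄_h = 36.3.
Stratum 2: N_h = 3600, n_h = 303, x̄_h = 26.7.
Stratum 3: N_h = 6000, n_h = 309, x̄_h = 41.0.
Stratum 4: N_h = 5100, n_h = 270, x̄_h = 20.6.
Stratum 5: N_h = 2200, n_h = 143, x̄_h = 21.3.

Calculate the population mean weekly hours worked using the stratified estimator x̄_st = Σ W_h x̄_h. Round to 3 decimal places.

N = Σ N_h = 21900. Stratum weights W_h = N_h/N.
x̄_st = (5000·36.3 + 3600·26.7 + 6000·41.0 + 5100·20.6 + 2200·21.3) / 21900 = 30.84658

x̄_st ≈ 30.847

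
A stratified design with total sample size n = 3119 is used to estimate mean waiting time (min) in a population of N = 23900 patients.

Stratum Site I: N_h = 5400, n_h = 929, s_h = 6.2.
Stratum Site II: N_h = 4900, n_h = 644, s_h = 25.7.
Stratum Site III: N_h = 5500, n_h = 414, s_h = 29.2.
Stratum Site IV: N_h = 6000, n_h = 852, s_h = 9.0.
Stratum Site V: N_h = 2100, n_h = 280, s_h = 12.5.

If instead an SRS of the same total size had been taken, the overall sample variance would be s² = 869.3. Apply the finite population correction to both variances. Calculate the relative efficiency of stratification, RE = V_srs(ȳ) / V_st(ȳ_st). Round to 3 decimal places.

RE ≈ 1.627

V̂(ȳ_st) = Σ W_h² (1 − n_h/N_h) s_h²/n_h, with W_h = N_h/N and N = 23900:
  stratum Site I: (5400/23900)²·(1 − 929/5400)·6.2²/929 = 0.00174892
  stratum Site II: (4900/23900)²·(1 − 644/4900)·25.7²/644 = 0.037444
  stratum Site III: (5500/23900)²·(1 − 414/5500)·29.2²/414 = 0.100858
  stratum Site IV: (6000/23900)²·(1 − 852/6000)·9.0²/852 = 0.0051409
  stratum Site V: (2100/23900)²·(1 − 280/2100)·12.5²/280 = 0.00373385
V_st = 0.148925
V_srs = (1 − 3119/23900)·869.3/3119 = 0.242339
Relative efficiency = V_srs / V_st = 0.242339/0.148925 = 1.6273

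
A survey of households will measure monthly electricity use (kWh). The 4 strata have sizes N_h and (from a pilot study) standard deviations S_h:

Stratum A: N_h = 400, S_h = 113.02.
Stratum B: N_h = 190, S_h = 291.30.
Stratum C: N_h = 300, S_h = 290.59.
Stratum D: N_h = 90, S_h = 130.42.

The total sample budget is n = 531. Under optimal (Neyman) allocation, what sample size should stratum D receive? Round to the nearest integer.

31

Neyman allocation: n_h = n · N_h S_h / Σ N_i S_i, with n = 531.
  stratum A: N_h·S_h = 400·113.02 = 45208.00
  stratum B: N_h·S_h = 190·291.30 = 55347.00
  stratum C: N_h·S_h = 300·290.59 = 87177.00
  stratum D: N_h·S_h = 90·130.42 = 11737.80
Σ N_h S_h = 199469.80
n for stratum D = 531·11737.80/199469.80 = 31.247 → 31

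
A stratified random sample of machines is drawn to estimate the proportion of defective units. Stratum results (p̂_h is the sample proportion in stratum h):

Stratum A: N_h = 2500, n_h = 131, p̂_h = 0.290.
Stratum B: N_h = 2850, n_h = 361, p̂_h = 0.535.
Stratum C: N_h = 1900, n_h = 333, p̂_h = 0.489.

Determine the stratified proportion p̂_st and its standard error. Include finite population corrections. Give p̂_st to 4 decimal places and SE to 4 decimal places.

p̂_st ≈ 0.4385, SE ≈ 0.0177

N = 7250; stratum weights W_h = N_h/N.
p̂_st = Σ W_h p̂_h = (2500·0.290 + 2850·0.535 + 1900·0.489)/7250 = 0.43846
V̂(p̂_st) = Σ W_h² (1 − n_h/N_h) p̂_h(1−p̂_h)/(n_h−1):
  stratum A: (2500/7250)²·(1 − 131/2500)·0.290·0.710/130 = 0.00017846
  stratum B: (2850/7250)²·(1 − 361/2850)·0.535·0.465/360 = 9.32606e-05
  stratum C: (1900/7250)²·(1 − 333/1900)·0.489·0.511/332 = 4.26323e-05
V̂(p̂_st) = 0.000314353; SE = √V̂ = 0.01773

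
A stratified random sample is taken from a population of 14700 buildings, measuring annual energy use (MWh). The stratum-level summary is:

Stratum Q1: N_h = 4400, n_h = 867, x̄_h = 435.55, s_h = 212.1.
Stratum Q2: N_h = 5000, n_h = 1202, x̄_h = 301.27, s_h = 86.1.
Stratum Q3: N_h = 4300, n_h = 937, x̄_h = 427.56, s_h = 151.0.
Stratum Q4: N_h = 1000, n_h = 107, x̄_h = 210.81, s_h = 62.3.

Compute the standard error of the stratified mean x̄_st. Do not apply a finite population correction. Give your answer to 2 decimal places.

V̂(x̄_st) = Σ W_h² s_h²/n_h, with W_h = N_h/N and N = 14700:
  stratum Q1: (4400/14700)²·212.1²/867 = 4.64872
  stratum Q2: (5000/14700)²·86.1²/1202 = 0.713522
  stratum Q3: (4300/14700)²·151.0²/937 = 2.08217
  stratum Q4: (1000/14700)²·62.3²/107 = 0.167864
V̂(x̄_st) = 7.61227
SE(x̄_st) = √7.61227 = 2.75903

SE(x̄_st) ≈ 2.76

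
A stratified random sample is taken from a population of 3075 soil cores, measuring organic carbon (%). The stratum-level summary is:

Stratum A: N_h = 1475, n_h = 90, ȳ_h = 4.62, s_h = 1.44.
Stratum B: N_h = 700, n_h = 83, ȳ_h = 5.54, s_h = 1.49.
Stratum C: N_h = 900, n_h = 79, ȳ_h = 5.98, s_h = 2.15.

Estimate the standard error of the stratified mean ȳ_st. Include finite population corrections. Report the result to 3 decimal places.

SE(ȳ_st) ≈ 0.104

V̂(ȳ_st) = Σ W_h² (1 − n_h/N_h) s_h²/n_h, with W_h = N_h/N and N = 3075:
  stratum A: (1475/3075)²·(1 − 90/1475)·1.44²/90 = 0.00497776
  stratum B: (700/3075)²·(1 − 83/700)·1.49²/83 = 0.00122176
  stratum C: (900/3075)²·(1 − 79/900)·2.15²/79 = 0.00457241
V̂(ȳ_st) = 0.0107719
SE(ȳ_st) = √0.0107719 = 0.103788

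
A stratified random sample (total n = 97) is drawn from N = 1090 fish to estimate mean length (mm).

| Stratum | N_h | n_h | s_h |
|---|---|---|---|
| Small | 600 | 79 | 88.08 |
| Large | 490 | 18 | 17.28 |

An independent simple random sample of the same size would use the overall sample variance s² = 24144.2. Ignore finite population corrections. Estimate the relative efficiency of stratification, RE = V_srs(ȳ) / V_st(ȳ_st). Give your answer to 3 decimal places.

RE ≈ 7.518

V̂(ȳ_st) = Σ W_h² s_h²/n_h, with W_h = N_h/N and N = 1090:
  stratum Small: (600/1090)²·88.08²/79 = 29.7562
  stratum Large: (490/1090)²·17.28²/18 = 3.35239
V_st = 33.1086
V_srs = s²/n = 24144.2/97 = 248.909
Relative efficiency = V_srs / V_st = 248.909/33.1086 = 7.5180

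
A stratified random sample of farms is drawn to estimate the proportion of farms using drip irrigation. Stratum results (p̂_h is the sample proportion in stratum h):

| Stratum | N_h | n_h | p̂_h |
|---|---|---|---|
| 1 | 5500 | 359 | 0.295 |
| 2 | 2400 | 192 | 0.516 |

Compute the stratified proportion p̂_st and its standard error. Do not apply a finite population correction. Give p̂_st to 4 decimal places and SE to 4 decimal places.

p̂_st ≈ 0.3621, SE ≈ 0.0201

N = 7900; stratum weights W_h = N_h/N.
p̂_st = Σ W_h p̂_h = (5500·0.295 + 2400·0.516)/7900 = 0.36214
V̂(p̂_st) = Σ W_h² p̂_h(1−p̂_h)/(n_h−1):
  stratum 1: (5500/7900)²·0.295·0.705/358 = 0.000281578
  stratum 2: (2400/7900)²·0.516·0.484/191 = 0.000120679
V̂(p̂_st) = 0.000402257; SE = √V̂ = 0.0200563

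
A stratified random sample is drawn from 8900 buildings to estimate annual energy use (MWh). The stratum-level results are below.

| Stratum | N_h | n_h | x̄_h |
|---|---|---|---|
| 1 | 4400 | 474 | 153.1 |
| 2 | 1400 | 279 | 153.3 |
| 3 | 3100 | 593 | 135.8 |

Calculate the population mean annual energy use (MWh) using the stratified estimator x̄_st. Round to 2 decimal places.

x̄_st ≈ 147.11

N = Σ N_h = 8900. Stratum weights W_h = N_h/N.
x̄_st = (4400·153.1 + 1400·153.3 + 3100·135.8) / 8900 = 147.1056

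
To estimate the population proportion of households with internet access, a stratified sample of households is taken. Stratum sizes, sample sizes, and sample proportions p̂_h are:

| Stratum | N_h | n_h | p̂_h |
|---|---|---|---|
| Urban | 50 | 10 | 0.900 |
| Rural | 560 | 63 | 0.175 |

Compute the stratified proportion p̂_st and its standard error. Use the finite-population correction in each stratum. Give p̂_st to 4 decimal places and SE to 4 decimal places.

p̂_st ≈ 0.2344, SE ≈ 0.0424

N = 610; stratum weights W_h = N_h/N.
p̂_st = Σ W_h p̂_h = (50·0.900 + 560·0.175)/610 = 0.23443
V̂(p̂_st) = Σ W_h² (1 − n_h/N_h) p̂_h(1−p̂_h)/(n_h−1):
  stratum Urban: (50/610)²·(1 − 10/50)·0.900·0.100/9 = 5.3749e-05
  stratum Rural: (560/610)²·(1 − 63/560)·0.175·0.825/62 = 0.00174175
V̂(p̂_st) = 0.0017955; SE = √V̂ = 0.0423733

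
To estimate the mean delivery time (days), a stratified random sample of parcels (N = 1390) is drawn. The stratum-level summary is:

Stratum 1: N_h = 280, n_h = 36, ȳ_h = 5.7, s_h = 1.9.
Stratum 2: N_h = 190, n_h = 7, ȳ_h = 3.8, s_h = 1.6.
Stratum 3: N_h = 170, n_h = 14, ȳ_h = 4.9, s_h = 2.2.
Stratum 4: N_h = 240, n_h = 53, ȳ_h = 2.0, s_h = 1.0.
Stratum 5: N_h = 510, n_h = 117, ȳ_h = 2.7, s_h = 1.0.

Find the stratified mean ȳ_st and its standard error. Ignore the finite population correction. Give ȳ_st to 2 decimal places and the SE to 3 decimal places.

ȳ_st = Σ W_h ȳ_h = (280·5.7 + 190·3.8 + 170·4.9 + 240·2.0 + 510·2.7)/1390 = 3.60288
V̂(ȳ_st) = Σ W_h² s_h²/n_h, with W_h = N_h/N and N = 1390:
  stratum 1: (280/1390)²·1.9²/36 = 0.00406903
  stratum 2: (190/1390)²·1.6²/7 = 0.00683313
  stratum 3: (170/1390)²·2.2²/14 = 0.00517113
  stratum 4: (240/1390)²·1.0²/53 = 0.000562493
  stratum 5: (510/1390)²·1.0²/117 = 0.0011506
V̂(ȳ_st) = 0.0177864
SE(ȳ_st) = √0.0177864 = 0.133366

ȳ_st ≈ 3.60, SE ≈ 0.133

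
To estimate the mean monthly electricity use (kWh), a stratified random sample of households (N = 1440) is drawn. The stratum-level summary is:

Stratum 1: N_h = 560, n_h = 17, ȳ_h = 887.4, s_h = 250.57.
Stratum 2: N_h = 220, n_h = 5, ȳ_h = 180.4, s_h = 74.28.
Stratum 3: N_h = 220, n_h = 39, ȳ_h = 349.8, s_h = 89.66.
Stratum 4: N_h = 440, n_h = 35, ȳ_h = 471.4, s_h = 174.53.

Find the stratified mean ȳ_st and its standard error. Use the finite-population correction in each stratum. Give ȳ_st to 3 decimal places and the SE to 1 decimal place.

ȳ_st ≈ 570.142, SE ≈ 25.4

ȳ_st = Σ W_h ȳ_h = (560·887.4 + 220·180.4 + 220·349.8 + 440·471.4)/1440 = 570.14167
V̂(ȳ_st) = Σ W_h² (1 − n_h/N_h) s_h²/n_h, with W_h = N_h/N and N = 1440:
  stratum 1: (560/1440)²·(1 − 17/560)·250.57²/17 = 541.592
  stratum 2: (220/1440)²·(1 − 5/220)·74.28²/5 = 25.1715
  stratum 3: (220/1440)²·(1 − 39/220)·89.66²/39 = 3.9583
  stratum 4: (440/1440)²·(1 − 35/440)·174.53²/35 = 74.7919
V̂(ȳ_st) = 645.514
SE(ȳ_st) = √645.514 = 25.407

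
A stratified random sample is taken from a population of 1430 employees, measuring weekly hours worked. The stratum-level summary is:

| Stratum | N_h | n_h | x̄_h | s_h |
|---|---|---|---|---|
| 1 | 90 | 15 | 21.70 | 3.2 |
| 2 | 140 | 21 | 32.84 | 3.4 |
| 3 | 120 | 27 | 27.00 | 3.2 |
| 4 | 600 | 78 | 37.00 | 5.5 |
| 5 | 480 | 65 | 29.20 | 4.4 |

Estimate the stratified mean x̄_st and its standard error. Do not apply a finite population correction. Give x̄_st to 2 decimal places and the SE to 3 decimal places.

x̄_st ≈ 32.17, SE ≈ 0.335

x̄_st = Σ W_h x̄_h = (90·21.70 + 140·32.84 + 120·27.00 + 600·37.00 + 480·29.20)/1430 = 32.17245
V̂(x̄_st) = Σ W_h² s_h²/n_h, with W_h = N_h/N and N = 1430:
  stratum 1: (90/1430)²·3.2²/15 = 0.00270409
  stratum 2: (140/1430)²·3.4²/21 = 0.00527622
  stratum 3: (120/1430)²·3.2²/27 = 0.00267071
  stratum 4: (600/1430)²·5.5²/78 = 0.0682749
  stratum 5: (480/1430)²·4.4²/65 = 0.0335585
V̂(x̄_st) = 0.112484
SE(x̄_st) = √0.112484 = 0.335387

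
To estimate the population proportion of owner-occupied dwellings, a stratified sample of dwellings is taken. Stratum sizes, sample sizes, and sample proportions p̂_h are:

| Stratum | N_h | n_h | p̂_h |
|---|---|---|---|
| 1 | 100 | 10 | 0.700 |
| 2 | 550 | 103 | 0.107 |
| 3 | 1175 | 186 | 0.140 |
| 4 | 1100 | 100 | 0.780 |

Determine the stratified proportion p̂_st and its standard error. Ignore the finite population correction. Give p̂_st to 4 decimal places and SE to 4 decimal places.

p̂_st ≈ 0.3936, SE ≈ 0.0203

N = 2925; stratum weights W_h = N_h/N.
p̂_st = Σ W_h p̂_h = (100·0.700 + 550·0.107 + 1175·0.140 + 1100·0.780)/2925 = 0.39362
V̂(p̂_st) = Σ W_h² p̂_h(1−p̂_h)/(n_h−1):
  stratum 1: (100/2925)²·0.700·0.300/9 = 2.72725e-05
  stratum 2: (550/2925)²·0.107·0.893/102 = 3.31214e-05
  stratum 3: (1175/2925)²·0.140·0.860/185 = 0.000105022
  stratum 4: (1100/2925)²·0.780·0.220/99 = 0.000245141
V̂(p̂_st) = 0.000410556; SE = √V̂ = 0.0202622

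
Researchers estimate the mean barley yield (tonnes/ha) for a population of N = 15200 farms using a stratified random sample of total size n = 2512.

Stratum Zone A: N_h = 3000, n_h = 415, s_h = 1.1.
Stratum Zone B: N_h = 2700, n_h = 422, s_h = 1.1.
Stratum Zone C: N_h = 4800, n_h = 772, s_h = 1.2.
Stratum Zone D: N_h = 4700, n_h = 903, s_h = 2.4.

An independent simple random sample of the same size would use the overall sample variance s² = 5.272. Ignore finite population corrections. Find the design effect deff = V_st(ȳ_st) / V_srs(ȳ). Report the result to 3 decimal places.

deff ≈ 0.476

V̂(ȳ_st) = Σ W_h² s_h²/n_h, with W_h = N_h/N and N = 15200:
  stratum Zone A: (3000/15200)²·1.1²/415 = 0.000113578
  stratum Zone B: (2700/15200)²·1.1²/422 = 9.04718e-05
  stratum Zone C: (4800/15200)²·1.2²/772 = 0.000186012
  stratum Zone D: (4700/15200)²·2.4²/903 = 0.000609878
V_st = 0.00099994
V_srs = s²/n = 5.272/2512 = 0.00209873
deff = V_st / V_srs = 0.00099994/0.00209873 = 0.4765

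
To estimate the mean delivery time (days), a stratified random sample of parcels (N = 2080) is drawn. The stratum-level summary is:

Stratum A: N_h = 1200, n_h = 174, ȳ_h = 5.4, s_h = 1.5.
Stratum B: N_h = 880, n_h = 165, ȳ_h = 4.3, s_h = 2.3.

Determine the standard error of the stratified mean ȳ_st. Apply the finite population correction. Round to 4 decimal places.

V̂(ȳ_st) = Σ W_h² (1 − n_h/N_h) s_h²/n_h, with W_h = N_h/N and N = 2080:
  stratum A: (1200/2080)²·(1 − 174/1200)·1.5²/174 = 0.00367989
  stratum B: (880/2080)²·(1 − 165/880)·2.3²/165 = 0.00466266
V̂(ȳ_st) = 0.00834255
SE(ȳ_st) = √0.00834255 = 0.0913376

SE(ȳ_st) ≈ 0.0913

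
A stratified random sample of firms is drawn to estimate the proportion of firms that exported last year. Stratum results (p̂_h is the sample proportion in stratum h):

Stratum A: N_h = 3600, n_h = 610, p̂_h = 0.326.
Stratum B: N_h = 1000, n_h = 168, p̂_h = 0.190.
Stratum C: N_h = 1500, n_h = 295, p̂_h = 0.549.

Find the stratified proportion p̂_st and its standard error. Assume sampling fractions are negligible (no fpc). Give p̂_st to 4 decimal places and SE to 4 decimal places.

p̂_st ≈ 0.3585, SE ≈ 0.0142

N = 6100; stratum weights W_h = N_h/N.
p̂_st = Σ W_h p̂_h = (3600·0.326 + 1000·0.190 + 1500·0.549)/6100 = 0.35854
V̂(p̂_st) = Σ W_h² p̂_h(1−p̂_h)/(n_h−1):
  stratum A: (3600/6100)²·0.326·0.674/609 = 0.000125662
  stratum B: (1000/6100)²·0.190·0.810/167 = 2.47664e-05
  stratum C: (1500/6100)²·0.549·0.451/294 = 5.09242e-05
V̂(p̂_st) = 0.000201353; SE = √V̂ = 0.0141899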